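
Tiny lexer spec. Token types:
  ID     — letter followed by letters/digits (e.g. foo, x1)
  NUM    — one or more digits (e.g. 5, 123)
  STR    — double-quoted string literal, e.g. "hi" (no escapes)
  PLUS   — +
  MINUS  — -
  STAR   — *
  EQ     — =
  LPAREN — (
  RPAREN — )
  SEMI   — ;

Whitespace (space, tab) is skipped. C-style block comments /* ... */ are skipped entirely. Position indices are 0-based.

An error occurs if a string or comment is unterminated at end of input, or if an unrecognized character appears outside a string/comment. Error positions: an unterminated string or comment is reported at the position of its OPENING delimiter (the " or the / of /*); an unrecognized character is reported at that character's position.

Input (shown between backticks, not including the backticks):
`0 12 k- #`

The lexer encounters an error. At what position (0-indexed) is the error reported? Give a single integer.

Answer: 8

Derivation:
pos=0: emit NUM '0' (now at pos=1)
pos=2: emit NUM '12' (now at pos=4)
pos=5: emit ID 'k' (now at pos=6)
pos=6: emit MINUS '-'
pos=8: ERROR — unrecognized char '#'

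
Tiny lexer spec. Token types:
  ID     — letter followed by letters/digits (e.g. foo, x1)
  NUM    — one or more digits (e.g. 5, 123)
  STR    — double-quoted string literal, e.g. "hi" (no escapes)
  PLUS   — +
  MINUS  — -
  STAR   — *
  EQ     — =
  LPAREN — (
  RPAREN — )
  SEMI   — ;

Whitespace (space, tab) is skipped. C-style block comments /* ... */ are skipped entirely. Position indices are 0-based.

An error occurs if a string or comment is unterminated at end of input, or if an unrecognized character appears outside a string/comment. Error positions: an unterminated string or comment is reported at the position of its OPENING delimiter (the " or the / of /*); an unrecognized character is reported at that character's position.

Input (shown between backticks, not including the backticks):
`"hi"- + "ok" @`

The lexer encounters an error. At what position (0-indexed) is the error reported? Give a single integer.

pos=0: enter STRING mode
pos=0: emit STR "hi" (now at pos=4)
pos=4: emit MINUS '-'
pos=6: emit PLUS '+'
pos=8: enter STRING mode
pos=8: emit STR "ok" (now at pos=12)
pos=13: ERROR — unrecognized char '@'

Answer: 13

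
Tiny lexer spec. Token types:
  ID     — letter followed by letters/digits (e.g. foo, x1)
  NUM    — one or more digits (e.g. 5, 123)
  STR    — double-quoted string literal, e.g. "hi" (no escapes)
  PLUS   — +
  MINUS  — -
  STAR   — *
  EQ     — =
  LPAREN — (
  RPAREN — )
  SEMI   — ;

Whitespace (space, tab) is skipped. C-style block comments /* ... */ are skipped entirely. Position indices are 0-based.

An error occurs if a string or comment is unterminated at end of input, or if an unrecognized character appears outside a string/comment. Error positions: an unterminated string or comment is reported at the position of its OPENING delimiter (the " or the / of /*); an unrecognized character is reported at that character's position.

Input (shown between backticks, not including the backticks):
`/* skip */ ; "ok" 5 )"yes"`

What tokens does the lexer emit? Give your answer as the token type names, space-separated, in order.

Answer: SEMI STR NUM RPAREN STR

Derivation:
pos=0: enter COMMENT mode (saw '/*')
exit COMMENT mode (now at pos=10)
pos=11: emit SEMI ';'
pos=13: enter STRING mode
pos=13: emit STR "ok" (now at pos=17)
pos=18: emit NUM '5' (now at pos=19)
pos=20: emit RPAREN ')'
pos=21: enter STRING mode
pos=21: emit STR "yes" (now at pos=26)
DONE. 5 tokens: [SEMI, STR, NUM, RPAREN, STR]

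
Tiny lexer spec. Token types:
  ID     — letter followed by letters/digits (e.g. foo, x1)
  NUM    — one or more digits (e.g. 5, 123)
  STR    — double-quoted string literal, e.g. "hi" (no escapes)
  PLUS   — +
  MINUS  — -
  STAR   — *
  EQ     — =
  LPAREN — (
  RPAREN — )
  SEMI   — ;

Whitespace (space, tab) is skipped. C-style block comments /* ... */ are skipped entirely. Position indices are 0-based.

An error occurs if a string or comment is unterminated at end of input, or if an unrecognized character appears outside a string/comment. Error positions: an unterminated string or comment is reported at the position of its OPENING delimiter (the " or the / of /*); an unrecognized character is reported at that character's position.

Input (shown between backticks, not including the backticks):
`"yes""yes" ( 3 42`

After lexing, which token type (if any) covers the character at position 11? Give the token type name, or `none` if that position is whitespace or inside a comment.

Answer: LPAREN

Derivation:
pos=0: enter STRING mode
pos=0: emit STR "yes" (now at pos=5)
pos=5: enter STRING mode
pos=5: emit STR "yes" (now at pos=10)
pos=11: emit LPAREN '('
pos=13: emit NUM '3' (now at pos=14)
pos=15: emit NUM '42' (now at pos=17)
DONE. 5 tokens: [STR, STR, LPAREN, NUM, NUM]
Position 11: char is '(' -> LPAREN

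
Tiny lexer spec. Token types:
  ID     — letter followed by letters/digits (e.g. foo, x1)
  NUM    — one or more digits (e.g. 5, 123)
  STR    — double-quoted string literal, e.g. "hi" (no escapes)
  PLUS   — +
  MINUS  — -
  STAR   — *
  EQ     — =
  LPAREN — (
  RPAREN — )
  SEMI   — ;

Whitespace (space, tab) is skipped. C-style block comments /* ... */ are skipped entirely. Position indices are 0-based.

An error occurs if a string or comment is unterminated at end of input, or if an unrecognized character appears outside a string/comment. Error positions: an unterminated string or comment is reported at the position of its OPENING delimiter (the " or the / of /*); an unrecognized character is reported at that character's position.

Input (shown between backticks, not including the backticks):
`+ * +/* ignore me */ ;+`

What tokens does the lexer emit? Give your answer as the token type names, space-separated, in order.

pos=0: emit PLUS '+'
pos=2: emit STAR '*'
pos=4: emit PLUS '+'
pos=5: enter COMMENT mode (saw '/*')
exit COMMENT mode (now at pos=20)
pos=21: emit SEMI ';'
pos=22: emit PLUS '+'
DONE. 5 tokens: [PLUS, STAR, PLUS, SEMI, PLUS]

Answer: PLUS STAR PLUS SEMI PLUS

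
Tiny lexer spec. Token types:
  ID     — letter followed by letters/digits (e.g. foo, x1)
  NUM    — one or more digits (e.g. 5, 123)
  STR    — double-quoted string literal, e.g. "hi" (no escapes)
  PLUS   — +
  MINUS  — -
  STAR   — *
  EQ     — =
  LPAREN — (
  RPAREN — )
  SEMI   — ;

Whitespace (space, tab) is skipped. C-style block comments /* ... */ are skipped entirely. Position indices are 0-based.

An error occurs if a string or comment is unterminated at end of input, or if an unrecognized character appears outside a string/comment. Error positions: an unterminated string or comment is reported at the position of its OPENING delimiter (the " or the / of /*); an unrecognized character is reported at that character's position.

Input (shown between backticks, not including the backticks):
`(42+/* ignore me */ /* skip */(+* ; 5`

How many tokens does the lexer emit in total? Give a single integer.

Answer: 8

Derivation:
pos=0: emit LPAREN '('
pos=1: emit NUM '42' (now at pos=3)
pos=3: emit PLUS '+'
pos=4: enter COMMENT mode (saw '/*')
exit COMMENT mode (now at pos=19)
pos=20: enter COMMENT mode (saw '/*')
exit COMMENT mode (now at pos=30)
pos=30: emit LPAREN '('
pos=31: emit PLUS '+'
pos=32: emit STAR '*'
pos=34: emit SEMI ';'
pos=36: emit NUM '5' (now at pos=37)
DONE. 8 tokens: [LPAREN, NUM, PLUS, LPAREN, PLUS, STAR, SEMI, NUM]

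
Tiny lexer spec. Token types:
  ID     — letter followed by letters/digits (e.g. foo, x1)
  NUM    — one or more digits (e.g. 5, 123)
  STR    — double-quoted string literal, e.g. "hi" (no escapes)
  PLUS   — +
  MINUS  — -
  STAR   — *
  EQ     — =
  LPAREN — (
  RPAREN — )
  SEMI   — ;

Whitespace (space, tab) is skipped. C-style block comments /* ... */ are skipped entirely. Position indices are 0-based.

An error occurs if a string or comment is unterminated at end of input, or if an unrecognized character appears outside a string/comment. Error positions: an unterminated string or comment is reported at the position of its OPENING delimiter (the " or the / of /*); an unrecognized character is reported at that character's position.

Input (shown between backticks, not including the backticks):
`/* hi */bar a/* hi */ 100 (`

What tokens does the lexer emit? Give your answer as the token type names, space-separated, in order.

Answer: ID ID NUM LPAREN

Derivation:
pos=0: enter COMMENT mode (saw '/*')
exit COMMENT mode (now at pos=8)
pos=8: emit ID 'bar' (now at pos=11)
pos=12: emit ID 'a' (now at pos=13)
pos=13: enter COMMENT mode (saw '/*')
exit COMMENT mode (now at pos=21)
pos=22: emit NUM '100' (now at pos=25)
pos=26: emit LPAREN '('
DONE. 4 tokens: [ID, ID, NUM, LPAREN]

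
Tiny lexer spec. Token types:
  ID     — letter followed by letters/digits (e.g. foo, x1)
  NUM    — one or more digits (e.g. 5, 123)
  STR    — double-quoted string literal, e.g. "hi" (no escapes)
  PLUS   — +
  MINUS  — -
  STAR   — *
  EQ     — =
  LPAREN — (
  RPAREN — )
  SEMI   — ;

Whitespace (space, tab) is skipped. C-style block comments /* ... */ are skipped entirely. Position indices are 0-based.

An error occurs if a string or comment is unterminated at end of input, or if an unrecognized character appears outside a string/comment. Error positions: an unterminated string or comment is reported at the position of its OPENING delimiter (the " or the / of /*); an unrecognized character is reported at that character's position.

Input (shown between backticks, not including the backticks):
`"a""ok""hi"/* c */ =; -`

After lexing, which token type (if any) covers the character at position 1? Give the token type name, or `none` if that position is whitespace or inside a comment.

pos=0: enter STRING mode
pos=0: emit STR "a" (now at pos=3)
pos=3: enter STRING mode
pos=3: emit STR "ok" (now at pos=7)
pos=7: enter STRING mode
pos=7: emit STR "hi" (now at pos=11)
pos=11: enter COMMENT mode (saw '/*')
exit COMMENT mode (now at pos=18)
pos=19: emit EQ '='
pos=20: emit SEMI ';'
pos=22: emit MINUS '-'
DONE. 6 tokens: [STR, STR, STR, EQ, SEMI, MINUS]
Position 1: char is 'a' -> STR

Answer: STR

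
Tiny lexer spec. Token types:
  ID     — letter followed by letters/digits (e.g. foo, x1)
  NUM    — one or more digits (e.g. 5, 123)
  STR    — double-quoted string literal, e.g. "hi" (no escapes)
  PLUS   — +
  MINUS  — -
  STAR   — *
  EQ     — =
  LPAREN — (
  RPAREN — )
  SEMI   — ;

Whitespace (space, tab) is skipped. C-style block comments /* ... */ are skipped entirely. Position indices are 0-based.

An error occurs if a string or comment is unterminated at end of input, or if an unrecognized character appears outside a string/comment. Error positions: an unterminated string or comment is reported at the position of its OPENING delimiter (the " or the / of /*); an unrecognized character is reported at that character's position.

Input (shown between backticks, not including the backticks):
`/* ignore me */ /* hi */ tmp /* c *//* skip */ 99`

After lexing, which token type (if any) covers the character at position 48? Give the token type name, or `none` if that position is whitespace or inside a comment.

pos=0: enter COMMENT mode (saw '/*')
exit COMMENT mode (now at pos=15)
pos=16: enter COMMENT mode (saw '/*')
exit COMMENT mode (now at pos=24)
pos=25: emit ID 'tmp' (now at pos=28)
pos=29: enter COMMENT mode (saw '/*')
exit COMMENT mode (now at pos=36)
pos=36: enter COMMENT mode (saw '/*')
exit COMMENT mode (now at pos=46)
pos=47: emit NUM '99' (now at pos=49)
DONE. 2 tokens: [ID, NUM]
Position 48: char is '9' -> NUM

Answer: NUM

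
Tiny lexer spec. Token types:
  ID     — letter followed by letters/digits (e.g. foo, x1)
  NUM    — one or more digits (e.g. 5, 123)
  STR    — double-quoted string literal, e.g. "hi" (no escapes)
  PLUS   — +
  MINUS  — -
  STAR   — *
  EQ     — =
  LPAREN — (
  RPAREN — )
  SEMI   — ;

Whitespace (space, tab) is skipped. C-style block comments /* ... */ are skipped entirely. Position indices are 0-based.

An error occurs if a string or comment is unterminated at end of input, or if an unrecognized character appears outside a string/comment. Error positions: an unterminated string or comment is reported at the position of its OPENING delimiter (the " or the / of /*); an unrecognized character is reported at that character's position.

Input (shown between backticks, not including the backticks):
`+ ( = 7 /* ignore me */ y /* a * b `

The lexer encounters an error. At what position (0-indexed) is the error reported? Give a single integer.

Answer: 26

Derivation:
pos=0: emit PLUS '+'
pos=2: emit LPAREN '('
pos=4: emit EQ '='
pos=6: emit NUM '7' (now at pos=7)
pos=8: enter COMMENT mode (saw '/*')
exit COMMENT mode (now at pos=23)
pos=24: emit ID 'y' (now at pos=25)
pos=26: enter COMMENT mode (saw '/*')
pos=26: ERROR — unterminated comment (reached EOF)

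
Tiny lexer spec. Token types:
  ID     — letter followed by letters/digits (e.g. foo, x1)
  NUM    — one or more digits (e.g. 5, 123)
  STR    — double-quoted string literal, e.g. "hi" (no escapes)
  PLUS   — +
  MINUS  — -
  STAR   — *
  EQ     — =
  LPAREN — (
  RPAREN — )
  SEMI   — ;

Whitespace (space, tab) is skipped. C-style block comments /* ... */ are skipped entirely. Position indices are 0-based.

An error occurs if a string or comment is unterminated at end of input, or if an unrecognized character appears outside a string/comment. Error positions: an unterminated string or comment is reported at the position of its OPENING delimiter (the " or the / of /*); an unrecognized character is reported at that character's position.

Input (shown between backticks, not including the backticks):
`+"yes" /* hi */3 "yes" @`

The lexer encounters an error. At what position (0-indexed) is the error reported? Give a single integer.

Answer: 23

Derivation:
pos=0: emit PLUS '+'
pos=1: enter STRING mode
pos=1: emit STR "yes" (now at pos=6)
pos=7: enter COMMENT mode (saw '/*')
exit COMMENT mode (now at pos=15)
pos=15: emit NUM '3' (now at pos=16)
pos=17: enter STRING mode
pos=17: emit STR "yes" (now at pos=22)
pos=23: ERROR — unrecognized char '@'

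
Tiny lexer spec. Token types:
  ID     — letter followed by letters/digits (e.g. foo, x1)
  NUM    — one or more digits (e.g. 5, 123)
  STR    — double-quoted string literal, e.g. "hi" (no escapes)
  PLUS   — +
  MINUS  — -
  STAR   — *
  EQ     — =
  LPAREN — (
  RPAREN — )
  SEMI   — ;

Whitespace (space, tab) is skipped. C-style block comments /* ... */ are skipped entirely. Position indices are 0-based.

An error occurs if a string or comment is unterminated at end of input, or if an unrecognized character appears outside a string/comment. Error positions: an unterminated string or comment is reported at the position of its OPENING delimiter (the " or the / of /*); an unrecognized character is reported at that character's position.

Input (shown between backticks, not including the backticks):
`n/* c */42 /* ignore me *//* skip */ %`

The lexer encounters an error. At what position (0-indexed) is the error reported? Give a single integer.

Answer: 37

Derivation:
pos=0: emit ID 'n' (now at pos=1)
pos=1: enter COMMENT mode (saw '/*')
exit COMMENT mode (now at pos=8)
pos=8: emit NUM '42' (now at pos=10)
pos=11: enter COMMENT mode (saw '/*')
exit COMMENT mode (now at pos=26)
pos=26: enter COMMENT mode (saw '/*')
exit COMMENT mode (now at pos=36)
pos=37: ERROR — unrecognized char '%'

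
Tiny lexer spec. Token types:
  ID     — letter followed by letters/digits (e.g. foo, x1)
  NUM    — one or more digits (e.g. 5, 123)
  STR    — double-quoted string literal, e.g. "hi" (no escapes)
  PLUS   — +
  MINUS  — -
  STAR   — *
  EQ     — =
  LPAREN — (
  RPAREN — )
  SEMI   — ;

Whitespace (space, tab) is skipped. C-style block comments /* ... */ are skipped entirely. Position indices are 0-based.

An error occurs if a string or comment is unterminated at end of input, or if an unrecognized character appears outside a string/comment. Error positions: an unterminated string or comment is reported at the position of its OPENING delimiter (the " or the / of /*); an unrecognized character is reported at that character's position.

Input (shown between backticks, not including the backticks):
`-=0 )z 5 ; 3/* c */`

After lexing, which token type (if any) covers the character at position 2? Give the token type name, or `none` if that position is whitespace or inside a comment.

Answer: NUM

Derivation:
pos=0: emit MINUS '-'
pos=1: emit EQ '='
pos=2: emit NUM '0' (now at pos=3)
pos=4: emit RPAREN ')'
pos=5: emit ID 'z' (now at pos=6)
pos=7: emit NUM '5' (now at pos=8)
pos=9: emit SEMI ';'
pos=11: emit NUM '3' (now at pos=12)
pos=12: enter COMMENT mode (saw '/*')
exit COMMENT mode (now at pos=19)
DONE. 8 tokens: [MINUS, EQ, NUM, RPAREN, ID, NUM, SEMI, NUM]
Position 2: char is '0' -> NUM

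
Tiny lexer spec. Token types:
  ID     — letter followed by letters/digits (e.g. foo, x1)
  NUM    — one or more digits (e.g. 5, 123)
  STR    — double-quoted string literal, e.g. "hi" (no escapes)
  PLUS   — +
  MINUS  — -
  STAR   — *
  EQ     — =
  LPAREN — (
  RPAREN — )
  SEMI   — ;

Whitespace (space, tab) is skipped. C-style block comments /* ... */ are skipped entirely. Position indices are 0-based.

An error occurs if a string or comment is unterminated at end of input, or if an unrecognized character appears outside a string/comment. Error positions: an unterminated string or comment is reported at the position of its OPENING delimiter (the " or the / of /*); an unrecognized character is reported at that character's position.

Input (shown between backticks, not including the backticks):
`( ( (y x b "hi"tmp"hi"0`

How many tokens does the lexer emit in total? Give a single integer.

Answer: 10

Derivation:
pos=0: emit LPAREN '('
pos=2: emit LPAREN '('
pos=4: emit LPAREN '('
pos=5: emit ID 'y' (now at pos=6)
pos=7: emit ID 'x' (now at pos=8)
pos=9: emit ID 'b' (now at pos=10)
pos=11: enter STRING mode
pos=11: emit STR "hi" (now at pos=15)
pos=15: emit ID 'tmp' (now at pos=18)
pos=18: enter STRING mode
pos=18: emit STR "hi" (now at pos=22)
pos=22: emit NUM '0' (now at pos=23)
DONE. 10 tokens: [LPAREN, LPAREN, LPAREN, ID, ID, ID, STR, ID, STR, NUM]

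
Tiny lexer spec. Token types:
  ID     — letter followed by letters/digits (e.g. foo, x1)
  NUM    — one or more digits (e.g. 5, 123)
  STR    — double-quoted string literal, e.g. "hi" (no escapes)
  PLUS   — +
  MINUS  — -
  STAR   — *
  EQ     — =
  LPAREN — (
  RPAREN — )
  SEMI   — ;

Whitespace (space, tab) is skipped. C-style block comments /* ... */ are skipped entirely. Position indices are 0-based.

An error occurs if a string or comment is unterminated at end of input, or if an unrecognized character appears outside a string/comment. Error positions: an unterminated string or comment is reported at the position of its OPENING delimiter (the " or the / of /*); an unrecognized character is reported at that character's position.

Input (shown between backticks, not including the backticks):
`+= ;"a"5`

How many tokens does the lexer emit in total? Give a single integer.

Answer: 5

Derivation:
pos=0: emit PLUS '+'
pos=1: emit EQ '='
pos=3: emit SEMI ';'
pos=4: enter STRING mode
pos=4: emit STR "a" (now at pos=7)
pos=7: emit NUM '5' (now at pos=8)
DONE. 5 tokens: [PLUS, EQ, SEMI, STR, NUM]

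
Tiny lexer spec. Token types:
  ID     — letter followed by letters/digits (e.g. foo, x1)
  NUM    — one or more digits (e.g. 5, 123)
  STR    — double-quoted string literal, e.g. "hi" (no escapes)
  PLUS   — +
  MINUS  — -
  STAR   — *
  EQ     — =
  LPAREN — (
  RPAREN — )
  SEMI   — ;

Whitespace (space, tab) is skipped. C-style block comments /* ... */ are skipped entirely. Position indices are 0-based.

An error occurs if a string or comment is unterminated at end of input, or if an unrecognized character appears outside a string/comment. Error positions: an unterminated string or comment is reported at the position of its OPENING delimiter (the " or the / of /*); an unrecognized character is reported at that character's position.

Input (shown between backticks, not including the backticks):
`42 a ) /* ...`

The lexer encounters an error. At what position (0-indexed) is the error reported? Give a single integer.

pos=0: emit NUM '42' (now at pos=2)
pos=3: emit ID 'a' (now at pos=4)
pos=5: emit RPAREN ')'
pos=7: enter COMMENT mode (saw '/*')
pos=7: ERROR — unterminated comment (reached EOF)

Answer: 7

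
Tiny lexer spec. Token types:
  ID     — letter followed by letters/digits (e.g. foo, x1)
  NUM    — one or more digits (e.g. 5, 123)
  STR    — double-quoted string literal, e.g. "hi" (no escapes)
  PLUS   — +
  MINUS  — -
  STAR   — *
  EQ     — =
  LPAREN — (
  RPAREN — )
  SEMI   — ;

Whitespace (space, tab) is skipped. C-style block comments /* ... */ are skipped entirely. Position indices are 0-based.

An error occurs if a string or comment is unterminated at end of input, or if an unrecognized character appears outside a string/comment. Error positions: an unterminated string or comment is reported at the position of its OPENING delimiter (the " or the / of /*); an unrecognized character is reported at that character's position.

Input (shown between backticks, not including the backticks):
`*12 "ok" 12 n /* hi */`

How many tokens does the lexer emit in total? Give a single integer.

Answer: 5

Derivation:
pos=0: emit STAR '*'
pos=1: emit NUM '12' (now at pos=3)
pos=4: enter STRING mode
pos=4: emit STR "ok" (now at pos=8)
pos=9: emit NUM '12' (now at pos=11)
pos=12: emit ID 'n' (now at pos=13)
pos=14: enter COMMENT mode (saw '/*')
exit COMMENT mode (now at pos=22)
DONE. 5 tokens: [STAR, NUM, STR, NUM, ID]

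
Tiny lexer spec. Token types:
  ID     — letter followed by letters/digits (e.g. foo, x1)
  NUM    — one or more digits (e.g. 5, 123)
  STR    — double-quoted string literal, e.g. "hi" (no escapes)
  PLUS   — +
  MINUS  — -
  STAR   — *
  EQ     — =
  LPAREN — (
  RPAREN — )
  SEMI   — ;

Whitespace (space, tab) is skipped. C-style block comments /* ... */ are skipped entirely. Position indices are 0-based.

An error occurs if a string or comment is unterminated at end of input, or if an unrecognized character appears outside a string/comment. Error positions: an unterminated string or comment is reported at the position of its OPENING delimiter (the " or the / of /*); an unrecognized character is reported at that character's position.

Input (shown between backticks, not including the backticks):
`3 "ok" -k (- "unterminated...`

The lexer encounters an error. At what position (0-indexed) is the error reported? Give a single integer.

pos=0: emit NUM '3' (now at pos=1)
pos=2: enter STRING mode
pos=2: emit STR "ok" (now at pos=6)
pos=7: emit MINUS '-'
pos=8: emit ID 'k' (now at pos=9)
pos=10: emit LPAREN '('
pos=11: emit MINUS '-'
pos=13: enter STRING mode
pos=13: ERROR — unterminated string

Answer: 13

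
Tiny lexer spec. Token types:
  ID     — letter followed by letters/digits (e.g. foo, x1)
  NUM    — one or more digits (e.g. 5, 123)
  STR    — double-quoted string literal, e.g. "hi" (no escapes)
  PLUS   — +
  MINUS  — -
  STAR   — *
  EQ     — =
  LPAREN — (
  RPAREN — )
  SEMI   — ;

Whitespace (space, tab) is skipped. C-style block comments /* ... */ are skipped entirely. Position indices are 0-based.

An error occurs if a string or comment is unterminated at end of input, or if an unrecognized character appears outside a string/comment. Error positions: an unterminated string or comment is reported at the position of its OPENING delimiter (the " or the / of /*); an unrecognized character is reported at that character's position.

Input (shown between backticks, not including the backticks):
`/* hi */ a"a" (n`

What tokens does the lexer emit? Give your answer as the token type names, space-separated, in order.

pos=0: enter COMMENT mode (saw '/*')
exit COMMENT mode (now at pos=8)
pos=9: emit ID 'a' (now at pos=10)
pos=10: enter STRING mode
pos=10: emit STR "a" (now at pos=13)
pos=14: emit LPAREN '('
pos=15: emit ID 'n' (now at pos=16)
DONE. 4 tokens: [ID, STR, LPAREN, ID]

Answer: ID STR LPAREN ID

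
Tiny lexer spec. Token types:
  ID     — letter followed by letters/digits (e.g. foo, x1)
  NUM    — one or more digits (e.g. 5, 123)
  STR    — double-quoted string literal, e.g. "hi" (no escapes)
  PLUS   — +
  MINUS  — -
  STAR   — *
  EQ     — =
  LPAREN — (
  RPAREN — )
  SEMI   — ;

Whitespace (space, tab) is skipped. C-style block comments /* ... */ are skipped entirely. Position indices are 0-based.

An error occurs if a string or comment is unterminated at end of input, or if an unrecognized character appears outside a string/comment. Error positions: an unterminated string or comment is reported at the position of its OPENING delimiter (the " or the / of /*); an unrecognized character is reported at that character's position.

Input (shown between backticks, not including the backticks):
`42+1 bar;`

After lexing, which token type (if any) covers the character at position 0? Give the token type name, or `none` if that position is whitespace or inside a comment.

pos=0: emit NUM '42' (now at pos=2)
pos=2: emit PLUS '+'
pos=3: emit NUM '1' (now at pos=4)
pos=5: emit ID 'bar' (now at pos=8)
pos=8: emit SEMI ';'
DONE. 5 tokens: [NUM, PLUS, NUM, ID, SEMI]
Position 0: char is '4' -> NUM

Answer: NUM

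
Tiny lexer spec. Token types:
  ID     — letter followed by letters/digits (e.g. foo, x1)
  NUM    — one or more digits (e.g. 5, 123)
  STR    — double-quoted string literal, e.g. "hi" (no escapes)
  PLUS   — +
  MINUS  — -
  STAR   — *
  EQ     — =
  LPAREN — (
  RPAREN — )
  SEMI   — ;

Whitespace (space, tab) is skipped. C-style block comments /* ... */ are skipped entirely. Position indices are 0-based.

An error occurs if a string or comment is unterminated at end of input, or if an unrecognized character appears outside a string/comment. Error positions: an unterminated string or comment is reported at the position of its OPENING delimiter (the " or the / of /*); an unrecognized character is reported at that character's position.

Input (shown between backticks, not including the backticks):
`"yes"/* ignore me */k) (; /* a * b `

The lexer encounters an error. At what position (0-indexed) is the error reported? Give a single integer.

Answer: 26

Derivation:
pos=0: enter STRING mode
pos=0: emit STR "yes" (now at pos=5)
pos=5: enter COMMENT mode (saw '/*')
exit COMMENT mode (now at pos=20)
pos=20: emit ID 'k' (now at pos=21)
pos=21: emit RPAREN ')'
pos=23: emit LPAREN '('
pos=24: emit SEMI ';'
pos=26: enter COMMENT mode (saw '/*')
pos=26: ERROR — unterminated comment (reached EOF)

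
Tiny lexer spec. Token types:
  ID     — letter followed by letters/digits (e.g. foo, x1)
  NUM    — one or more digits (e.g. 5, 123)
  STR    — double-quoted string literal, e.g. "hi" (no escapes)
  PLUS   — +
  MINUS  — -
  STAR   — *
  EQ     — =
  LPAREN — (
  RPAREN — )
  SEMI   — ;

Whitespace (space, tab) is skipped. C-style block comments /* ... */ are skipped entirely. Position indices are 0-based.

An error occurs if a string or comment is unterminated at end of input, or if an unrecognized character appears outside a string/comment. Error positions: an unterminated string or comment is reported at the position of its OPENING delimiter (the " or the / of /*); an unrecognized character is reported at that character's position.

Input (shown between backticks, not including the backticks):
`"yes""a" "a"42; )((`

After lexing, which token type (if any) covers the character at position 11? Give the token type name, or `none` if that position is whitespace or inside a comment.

pos=0: enter STRING mode
pos=0: emit STR "yes" (now at pos=5)
pos=5: enter STRING mode
pos=5: emit STR "a" (now at pos=8)
pos=9: enter STRING mode
pos=9: emit STR "a" (now at pos=12)
pos=12: emit NUM '42' (now at pos=14)
pos=14: emit SEMI ';'
pos=16: emit RPAREN ')'
pos=17: emit LPAREN '('
pos=18: emit LPAREN '('
DONE. 8 tokens: [STR, STR, STR, NUM, SEMI, RPAREN, LPAREN, LPAREN]
Position 11: char is '"' -> STR

Answer: STR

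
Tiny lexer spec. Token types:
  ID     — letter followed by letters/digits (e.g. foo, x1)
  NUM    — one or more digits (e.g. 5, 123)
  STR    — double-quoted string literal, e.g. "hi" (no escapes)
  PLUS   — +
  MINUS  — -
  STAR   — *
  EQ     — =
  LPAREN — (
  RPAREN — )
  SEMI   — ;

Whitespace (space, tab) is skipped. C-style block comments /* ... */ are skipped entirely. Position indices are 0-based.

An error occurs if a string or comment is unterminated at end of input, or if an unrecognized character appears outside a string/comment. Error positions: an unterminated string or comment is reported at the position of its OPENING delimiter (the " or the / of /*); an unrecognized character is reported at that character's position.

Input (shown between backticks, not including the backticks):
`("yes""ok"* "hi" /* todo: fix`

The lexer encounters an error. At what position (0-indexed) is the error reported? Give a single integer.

Answer: 17

Derivation:
pos=0: emit LPAREN '('
pos=1: enter STRING mode
pos=1: emit STR "yes" (now at pos=6)
pos=6: enter STRING mode
pos=6: emit STR "ok" (now at pos=10)
pos=10: emit STAR '*'
pos=12: enter STRING mode
pos=12: emit STR "hi" (now at pos=16)
pos=17: enter COMMENT mode (saw '/*')
pos=17: ERROR — unterminated comment (reached EOF)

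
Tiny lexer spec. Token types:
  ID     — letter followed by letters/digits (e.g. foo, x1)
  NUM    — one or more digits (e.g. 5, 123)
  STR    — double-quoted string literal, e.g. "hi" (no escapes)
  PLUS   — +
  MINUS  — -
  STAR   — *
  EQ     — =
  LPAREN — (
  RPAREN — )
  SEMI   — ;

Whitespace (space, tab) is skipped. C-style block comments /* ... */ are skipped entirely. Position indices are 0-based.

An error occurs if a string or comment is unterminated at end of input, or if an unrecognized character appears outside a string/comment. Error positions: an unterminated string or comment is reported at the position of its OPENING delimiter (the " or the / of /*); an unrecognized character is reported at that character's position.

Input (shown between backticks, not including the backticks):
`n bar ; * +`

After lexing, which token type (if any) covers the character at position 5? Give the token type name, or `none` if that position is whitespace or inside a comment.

pos=0: emit ID 'n' (now at pos=1)
pos=2: emit ID 'bar' (now at pos=5)
pos=6: emit SEMI ';'
pos=8: emit STAR '*'
pos=10: emit PLUS '+'
DONE. 5 tokens: [ID, ID, SEMI, STAR, PLUS]
Position 5: char is ' ' -> none

Answer: none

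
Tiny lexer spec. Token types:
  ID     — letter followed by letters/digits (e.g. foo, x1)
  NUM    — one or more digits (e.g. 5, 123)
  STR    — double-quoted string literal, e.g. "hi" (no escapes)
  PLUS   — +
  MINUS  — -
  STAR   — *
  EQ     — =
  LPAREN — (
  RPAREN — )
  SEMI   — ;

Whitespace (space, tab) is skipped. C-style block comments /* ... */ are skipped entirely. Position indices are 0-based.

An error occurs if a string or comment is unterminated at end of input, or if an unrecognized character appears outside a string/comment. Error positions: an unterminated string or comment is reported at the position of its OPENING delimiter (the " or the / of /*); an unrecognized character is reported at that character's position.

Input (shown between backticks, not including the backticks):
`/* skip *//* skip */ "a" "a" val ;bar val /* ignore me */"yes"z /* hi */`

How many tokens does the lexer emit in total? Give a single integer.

pos=0: enter COMMENT mode (saw '/*')
exit COMMENT mode (now at pos=10)
pos=10: enter COMMENT mode (saw '/*')
exit COMMENT mode (now at pos=20)
pos=21: enter STRING mode
pos=21: emit STR "a" (now at pos=24)
pos=25: enter STRING mode
pos=25: emit STR "a" (now at pos=28)
pos=29: emit ID 'val' (now at pos=32)
pos=33: emit SEMI ';'
pos=34: emit ID 'bar' (now at pos=37)
pos=38: emit ID 'val' (now at pos=41)
pos=42: enter COMMENT mode (saw '/*')
exit COMMENT mode (now at pos=57)
pos=57: enter STRING mode
pos=57: emit STR "yes" (now at pos=62)
pos=62: emit ID 'z' (now at pos=63)
pos=64: enter COMMENT mode (saw '/*')
exit COMMENT mode (now at pos=72)
DONE. 8 tokens: [STR, STR, ID, SEMI, ID, ID, STR, ID]

Answer: 8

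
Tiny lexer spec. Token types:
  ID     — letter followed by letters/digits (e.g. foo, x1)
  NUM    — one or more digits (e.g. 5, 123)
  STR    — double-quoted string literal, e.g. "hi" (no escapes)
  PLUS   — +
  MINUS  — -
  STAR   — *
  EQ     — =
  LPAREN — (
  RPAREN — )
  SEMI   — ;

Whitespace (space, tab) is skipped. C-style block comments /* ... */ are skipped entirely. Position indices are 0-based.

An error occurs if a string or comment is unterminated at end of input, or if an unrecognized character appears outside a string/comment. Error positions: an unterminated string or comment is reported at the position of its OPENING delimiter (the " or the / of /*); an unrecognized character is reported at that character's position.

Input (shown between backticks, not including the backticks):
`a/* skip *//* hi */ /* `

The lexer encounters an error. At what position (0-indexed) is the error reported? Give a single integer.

Answer: 20

Derivation:
pos=0: emit ID 'a' (now at pos=1)
pos=1: enter COMMENT mode (saw '/*')
exit COMMENT mode (now at pos=11)
pos=11: enter COMMENT mode (saw '/*')
exit COMMENT mode (now at pos=19)
pos=20: enter COMMENT mode (saw '/*')
pos=20: ERROR — unterminated comment (reached EOF)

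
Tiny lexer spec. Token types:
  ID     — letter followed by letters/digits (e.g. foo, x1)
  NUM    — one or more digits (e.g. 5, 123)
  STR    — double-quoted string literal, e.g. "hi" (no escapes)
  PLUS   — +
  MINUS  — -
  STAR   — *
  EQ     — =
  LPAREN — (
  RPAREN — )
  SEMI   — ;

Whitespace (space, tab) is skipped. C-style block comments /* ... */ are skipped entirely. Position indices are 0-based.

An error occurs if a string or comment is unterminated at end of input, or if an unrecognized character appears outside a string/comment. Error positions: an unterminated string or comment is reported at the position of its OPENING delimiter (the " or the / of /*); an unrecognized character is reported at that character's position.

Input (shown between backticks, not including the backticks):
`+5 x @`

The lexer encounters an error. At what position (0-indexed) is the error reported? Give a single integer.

pos=0: emit PLUS '+'
pos=1: emit NUM '5' (now at pos=2)
pos=3: emit ID 'x' (now at pos=4)
pos=5: ERROR — unrecognized char '@'

Answer: 5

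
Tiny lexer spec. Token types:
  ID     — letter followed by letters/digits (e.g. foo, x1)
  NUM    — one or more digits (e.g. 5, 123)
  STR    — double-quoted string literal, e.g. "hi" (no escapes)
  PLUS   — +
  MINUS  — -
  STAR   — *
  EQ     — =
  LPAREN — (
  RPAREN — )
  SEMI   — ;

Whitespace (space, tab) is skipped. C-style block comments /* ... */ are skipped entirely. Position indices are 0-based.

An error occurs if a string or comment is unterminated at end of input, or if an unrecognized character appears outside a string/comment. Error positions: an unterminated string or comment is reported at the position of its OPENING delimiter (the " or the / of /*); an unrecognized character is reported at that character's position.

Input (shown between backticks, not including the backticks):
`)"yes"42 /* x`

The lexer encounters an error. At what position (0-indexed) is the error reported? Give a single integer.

Answer: 9

Derivation:
pos=0: emit RPAREN ')'
pos=1: enter STRING mode
pos=1: emit STR "yes" (now at pos=6)
pos=6: emit NUM '42' (now at pos=8)
pos=9: enter COMMENT mode (saw '/*')
pos=9: ERROR — unterminated comment (reached EOF)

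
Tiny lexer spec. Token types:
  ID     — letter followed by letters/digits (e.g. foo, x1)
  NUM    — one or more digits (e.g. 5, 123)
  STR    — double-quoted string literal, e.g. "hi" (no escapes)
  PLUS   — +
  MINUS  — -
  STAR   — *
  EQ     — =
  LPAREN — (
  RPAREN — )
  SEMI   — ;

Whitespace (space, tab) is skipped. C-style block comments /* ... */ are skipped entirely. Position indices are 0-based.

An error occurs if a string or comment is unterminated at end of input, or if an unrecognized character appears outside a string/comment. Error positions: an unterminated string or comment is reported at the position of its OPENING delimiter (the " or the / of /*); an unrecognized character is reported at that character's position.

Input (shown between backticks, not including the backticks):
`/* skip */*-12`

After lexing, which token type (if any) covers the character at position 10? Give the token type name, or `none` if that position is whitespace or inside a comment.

Answer: STAR

Derivation:
pos=0: enter COMMENT mode (saw '/*')
exit COMMENT mode (now at pos=10)
pos=10: emit STAR '*'
pos=11: emit MINUS '-'
pos=12: emit NUM '12' (now at pos=14)
DONE. 3 tokens: [STAR, MINUS, NUM]
Position 10: char is '*' -> STAR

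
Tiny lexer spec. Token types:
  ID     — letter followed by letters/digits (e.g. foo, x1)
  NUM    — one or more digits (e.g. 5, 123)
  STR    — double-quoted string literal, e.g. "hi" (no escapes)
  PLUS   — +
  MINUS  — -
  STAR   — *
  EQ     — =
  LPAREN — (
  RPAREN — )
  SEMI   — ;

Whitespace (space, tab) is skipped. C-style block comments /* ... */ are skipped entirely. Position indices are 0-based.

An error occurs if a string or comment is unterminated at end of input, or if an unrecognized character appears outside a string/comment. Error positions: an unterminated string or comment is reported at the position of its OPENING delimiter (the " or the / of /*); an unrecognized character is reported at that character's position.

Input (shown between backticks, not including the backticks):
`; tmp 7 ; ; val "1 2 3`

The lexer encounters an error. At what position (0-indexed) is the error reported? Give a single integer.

Answer: 16

Derivation:
pos=0: emit SEMI ';'
pos=2: emit ID 'tmp' (now at pos=5)
pos=6: emit NUM '7' (now at pos=7)
pos=8: emit SEMI ';'
pos=10: emit SEMI ';'
pos=12: emit ID 'val' (now at pos=15)
pos=16: enter STRING mode
pos=16: ERROR — unterminated string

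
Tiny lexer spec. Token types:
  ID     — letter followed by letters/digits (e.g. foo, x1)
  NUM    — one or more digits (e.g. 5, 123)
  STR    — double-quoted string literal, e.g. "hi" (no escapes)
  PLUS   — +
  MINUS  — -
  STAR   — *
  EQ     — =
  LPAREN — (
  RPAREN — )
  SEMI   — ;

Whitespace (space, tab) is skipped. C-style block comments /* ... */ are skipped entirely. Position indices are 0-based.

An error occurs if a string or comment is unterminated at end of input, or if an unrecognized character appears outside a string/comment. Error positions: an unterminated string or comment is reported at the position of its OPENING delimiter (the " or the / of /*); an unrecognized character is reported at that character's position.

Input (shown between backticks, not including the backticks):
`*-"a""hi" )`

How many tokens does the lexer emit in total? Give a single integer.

pos=0: emit STAR '*'
pos=1: emit MINUS '-'
pos=2: enter STRING mode
pos=2: emit STR "a" (now at pos=5)
pos=5: enter STRING mode
pos=5: emit STR "hi" (now at pos=9)
pos=10: emit RPAREN ')'
DONE. 5 tokens: [STAR, MINUS, STR, STR, RPAREN]

Answer: 5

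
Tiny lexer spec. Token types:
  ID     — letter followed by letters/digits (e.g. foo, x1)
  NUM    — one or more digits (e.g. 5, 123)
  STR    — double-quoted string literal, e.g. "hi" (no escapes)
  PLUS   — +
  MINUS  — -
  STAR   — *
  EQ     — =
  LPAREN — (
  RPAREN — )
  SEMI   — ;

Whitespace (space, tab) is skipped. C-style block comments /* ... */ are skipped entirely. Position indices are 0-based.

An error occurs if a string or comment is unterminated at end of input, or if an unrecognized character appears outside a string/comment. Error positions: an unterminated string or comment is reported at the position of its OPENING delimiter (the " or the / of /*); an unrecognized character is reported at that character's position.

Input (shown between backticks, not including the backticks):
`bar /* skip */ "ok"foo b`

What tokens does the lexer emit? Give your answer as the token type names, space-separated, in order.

pos=0: emit ID 'bar' (now at pos=3)
pos=4: enter COMMENT mode (saw '/*')
exit COMMENT mode (now at pos=14)
pos=15: enter STRING mode
pos=15: emit STR "ok" (now at pos=19)
pos=19: emit ID 'foo' (now at pos=22)
pos=23: emit ID 'b' (now at pos=24)
DONE. 4 tokens: [ID, STR, ID, ID]

Answer: ID STR ID ID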